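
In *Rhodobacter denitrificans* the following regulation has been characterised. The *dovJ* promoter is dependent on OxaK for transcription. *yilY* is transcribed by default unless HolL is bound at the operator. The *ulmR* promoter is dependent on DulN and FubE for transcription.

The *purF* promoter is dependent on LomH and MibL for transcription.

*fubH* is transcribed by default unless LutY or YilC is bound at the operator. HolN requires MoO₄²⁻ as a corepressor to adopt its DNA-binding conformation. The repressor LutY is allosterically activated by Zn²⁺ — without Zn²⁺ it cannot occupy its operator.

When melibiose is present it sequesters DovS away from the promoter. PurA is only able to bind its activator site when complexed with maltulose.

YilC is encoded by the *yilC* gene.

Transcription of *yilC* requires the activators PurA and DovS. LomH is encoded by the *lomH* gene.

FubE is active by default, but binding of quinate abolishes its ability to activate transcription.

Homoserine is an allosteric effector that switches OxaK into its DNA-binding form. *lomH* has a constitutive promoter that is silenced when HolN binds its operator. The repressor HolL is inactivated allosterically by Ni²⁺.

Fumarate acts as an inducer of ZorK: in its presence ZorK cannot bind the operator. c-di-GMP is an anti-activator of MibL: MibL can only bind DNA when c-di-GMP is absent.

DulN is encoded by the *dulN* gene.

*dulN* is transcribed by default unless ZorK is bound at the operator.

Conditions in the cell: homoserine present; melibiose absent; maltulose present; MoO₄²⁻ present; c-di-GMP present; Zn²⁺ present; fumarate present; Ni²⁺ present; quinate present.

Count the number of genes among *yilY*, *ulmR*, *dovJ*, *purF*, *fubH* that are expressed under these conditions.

Ni²⁺ is present, so HolL is inactive.
With no repressor bound, *yilY* is transcribed.
→ *yilY* is ON.
Fumarate is present, so ZorK is inactive.
With no repressor bound, *dulN* is transcribed.
So DulN is produced and active.
Quinate is present, so FubE is inactive.
Required activator FubE is absent, so *ulmR* is not transcribed.
→ *ulmR* is OFF.
Homoserine is present, so OxaK is active.
No repressor is bound and OxaK is active, so *dovJ* is transcribed.
→ *dovJ* is ON.
MoO₄²⁻ is present, so HolN is active.
With repressor HolN bound, *lomH* is not transcribed.
So LomH is not produced.
c-di-GMP is present, so MibL is inactive.
Required activator LomH is absent, so *purF* is not transcribed.
→ *purF* is OFF.
Zn²⁺ is present, so LutY is active.
Maltulose is present, so PurA is active.
Melibiose is absent, so DovS is active.
No repressor is bound and PurA and DovS are active, so *yilC* is transcribed.
So YilC is produced and active.
With repressor LutY bound, *fubH* is not transcribed.
→ *fubH* is OFF.
2 of the 5 genes are transcribed.

2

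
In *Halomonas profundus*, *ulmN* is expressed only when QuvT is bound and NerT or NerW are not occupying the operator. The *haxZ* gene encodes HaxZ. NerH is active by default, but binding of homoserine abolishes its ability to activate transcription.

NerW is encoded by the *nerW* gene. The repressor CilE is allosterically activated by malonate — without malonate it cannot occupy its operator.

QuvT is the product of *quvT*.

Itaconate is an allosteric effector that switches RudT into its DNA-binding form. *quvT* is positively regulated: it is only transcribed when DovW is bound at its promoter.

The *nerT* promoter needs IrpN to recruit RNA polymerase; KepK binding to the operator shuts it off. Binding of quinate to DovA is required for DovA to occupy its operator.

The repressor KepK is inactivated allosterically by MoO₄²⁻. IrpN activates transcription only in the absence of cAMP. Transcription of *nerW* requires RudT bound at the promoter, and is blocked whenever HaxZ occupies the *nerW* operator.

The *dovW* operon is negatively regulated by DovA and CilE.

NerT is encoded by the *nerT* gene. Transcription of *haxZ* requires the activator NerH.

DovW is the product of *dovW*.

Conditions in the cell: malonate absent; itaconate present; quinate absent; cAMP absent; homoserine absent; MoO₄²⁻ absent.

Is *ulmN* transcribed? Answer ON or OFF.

ON

Quinate is absent, so DovA is inactive.
Malonate is absent, so CilE is inactive.
With no repressor bound, *dovW* is transcribed.
So DovW is produced and active.
No repressor is bound and DovW is active, so *quvT* is transcribed.
So QuvT is produced and active.
MoO₄²⁻ is absent, so KepK is active.
cAMP is absent, so IrpN is active.
With repressor KepK bound, *nerT* is not transcribed.
So NerT is not produced.
Homoserine is absent, so NerH is active.
No repressor is bound and NerH is active, so *haxZ* is transcribed.
So HaxZ is produced and active.
Itaconate is present, so RudT is active.
With repressor HaxZ bound, *nerW* is not transcribed.
So NerW is not produced.
No repressor is bound and QuvT is active, so *ulmN* is transcribed.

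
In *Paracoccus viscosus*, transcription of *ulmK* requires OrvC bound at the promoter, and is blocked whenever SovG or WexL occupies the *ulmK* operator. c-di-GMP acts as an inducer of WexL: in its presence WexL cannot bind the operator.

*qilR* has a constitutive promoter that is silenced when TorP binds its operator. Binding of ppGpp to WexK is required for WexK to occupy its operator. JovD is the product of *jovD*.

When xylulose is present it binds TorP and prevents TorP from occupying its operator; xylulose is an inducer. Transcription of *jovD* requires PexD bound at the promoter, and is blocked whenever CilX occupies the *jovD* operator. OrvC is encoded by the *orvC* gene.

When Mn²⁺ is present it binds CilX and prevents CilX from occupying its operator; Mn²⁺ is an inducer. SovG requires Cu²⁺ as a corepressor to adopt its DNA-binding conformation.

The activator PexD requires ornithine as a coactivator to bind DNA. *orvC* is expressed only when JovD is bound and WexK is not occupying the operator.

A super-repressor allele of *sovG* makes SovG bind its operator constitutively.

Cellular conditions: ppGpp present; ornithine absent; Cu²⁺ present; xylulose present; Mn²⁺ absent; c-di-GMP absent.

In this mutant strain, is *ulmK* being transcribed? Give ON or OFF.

OFF

SovG is constitutively active in this strain.
ppGpp is present, so WexK is active.
Mn²⁺ is absent, so CilX is active.
Ornithine is absent, so PexD is inactive.
With repressor CilX bound, *jovD* is not transcribed.
So JovD is not produced.
With repressor WexK bound, *orvC* is not transcribed.
So OrvC is not produced.
c-di-GMP is absent, so WexL is active.
With repressor SovG bound, *ulmK* is not transcribed.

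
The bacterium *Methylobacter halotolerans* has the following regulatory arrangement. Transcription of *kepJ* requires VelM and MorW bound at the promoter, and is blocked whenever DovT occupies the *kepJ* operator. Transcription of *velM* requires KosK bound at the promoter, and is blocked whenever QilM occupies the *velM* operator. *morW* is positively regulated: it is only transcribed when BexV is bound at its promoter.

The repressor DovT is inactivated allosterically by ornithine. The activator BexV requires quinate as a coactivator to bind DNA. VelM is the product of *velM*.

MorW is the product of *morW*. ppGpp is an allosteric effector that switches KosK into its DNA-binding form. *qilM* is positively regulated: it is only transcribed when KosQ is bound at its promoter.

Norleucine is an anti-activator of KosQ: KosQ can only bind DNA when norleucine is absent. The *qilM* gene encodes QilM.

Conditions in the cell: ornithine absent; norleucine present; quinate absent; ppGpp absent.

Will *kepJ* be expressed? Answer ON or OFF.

Ornithine is absent, so DovT is active.
ppGpp is absent, so KosK is inactive.
Norleucine is present, so KosQ is inactive.
Required activator KosQ is absent, so *qilM* is not transcribed.
So QilM is not produced.
Required activator KosK is absent, so *velM* is not transcribed.
So VelM is not produced.
Quinate is absent, so BexV is inactive.
Required activator BexV is absent, so *morW* is not transcribed.
So MorW is not produced.
With repressor DovT bound, *kepJ* is not transcribed.

OFF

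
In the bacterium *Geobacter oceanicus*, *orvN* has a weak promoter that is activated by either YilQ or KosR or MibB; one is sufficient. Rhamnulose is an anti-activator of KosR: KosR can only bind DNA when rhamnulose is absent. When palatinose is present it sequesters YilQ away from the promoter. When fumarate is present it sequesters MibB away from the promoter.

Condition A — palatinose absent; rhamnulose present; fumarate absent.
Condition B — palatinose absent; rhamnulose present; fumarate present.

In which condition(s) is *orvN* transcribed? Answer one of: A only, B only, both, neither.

both

Condition A:
Palatinose is absent, so YilQ is active.
Rhamnulose is present, so KosR is inactive.
Fumarate is absent, so MibB is active.
Activator YilQ is present, so *orvN* is transcribed.
→ *orvN* is ON in A.
Condition B:
Palatinose is absent, so YilQ is active.
Rhamnulose is present, so KosR is inactive.
Fumarate is present, so MibB is inactive.
Activator YilQ is present, so *orvN* is transcribed.
→ *orvN* is ON in B.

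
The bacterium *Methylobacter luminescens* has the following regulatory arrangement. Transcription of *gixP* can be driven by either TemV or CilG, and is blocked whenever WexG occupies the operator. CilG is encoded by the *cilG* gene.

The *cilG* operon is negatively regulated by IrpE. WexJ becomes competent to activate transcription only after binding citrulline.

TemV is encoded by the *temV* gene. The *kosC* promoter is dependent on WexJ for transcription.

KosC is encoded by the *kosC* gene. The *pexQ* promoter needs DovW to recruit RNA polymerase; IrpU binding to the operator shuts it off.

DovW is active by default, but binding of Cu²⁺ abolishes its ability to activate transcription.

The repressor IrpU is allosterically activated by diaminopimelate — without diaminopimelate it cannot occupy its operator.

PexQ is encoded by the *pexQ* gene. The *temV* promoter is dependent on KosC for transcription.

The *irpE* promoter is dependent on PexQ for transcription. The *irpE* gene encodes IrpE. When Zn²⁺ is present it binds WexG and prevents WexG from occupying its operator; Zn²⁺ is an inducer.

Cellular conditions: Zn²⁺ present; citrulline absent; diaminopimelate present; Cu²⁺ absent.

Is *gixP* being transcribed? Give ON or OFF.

ON

Citrulline is absent, so WexJ is inactive.
Required activator WexJ is absent, so *kosC* is not transcribed.
So KosC is not produced.
Required activator KosC is absent, so *temV* is not transcribed.
So TemV is not produced.
Diaminopimelate is present, so IrpU is active.
Cu²⁺ is absent, so DovW is active.
With repressor IrpU bound, *pexQ* is not transcribed.
So PexQ is not produced.
Required activator PexQ is absent, so *irpE* is not transcribed.
So IrpE is not produced.
With no repressor bound, *cilG* is transcribed.
So CilG is produced and active.
Zn²⁺ is present, so WexG is inactive.
Activator CilG is present, so *gixP* is transcribed.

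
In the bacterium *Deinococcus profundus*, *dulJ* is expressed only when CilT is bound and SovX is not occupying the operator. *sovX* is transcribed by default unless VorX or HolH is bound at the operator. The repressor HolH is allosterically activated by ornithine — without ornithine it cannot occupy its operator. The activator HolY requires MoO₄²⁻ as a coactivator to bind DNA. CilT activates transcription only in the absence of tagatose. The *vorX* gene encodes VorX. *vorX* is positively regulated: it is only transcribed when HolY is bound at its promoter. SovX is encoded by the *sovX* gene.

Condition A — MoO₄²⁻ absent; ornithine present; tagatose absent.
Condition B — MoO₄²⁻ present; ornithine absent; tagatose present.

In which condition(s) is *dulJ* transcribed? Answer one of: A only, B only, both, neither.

A only

Condition A:
MoO₄²⁻ is absent, so HolY is inactive.
Required activator HolY is absent, so *vorX* is not transcribed.
So VorX is not produced.
Ornithine is present, so HolH is active.
With repressor HolH bound, *sovX* is not transcribed.
So SovX is not produced.
Tagatose is absent, so CilT is active.
No repressor is bound and CilT is active, so *dulJ* is transcribed.
→ *dulJ* is ON in A.
Condition B:
MoO₄²⁻ is present, so HolY is active.
No repressor is bound and HolY is active, so *vorX* is transcribed.
So VorX is produced and active.
Ornithine is absent, so HolH is inactive.
With repressor VorX bound, *sovX* is not transcribed.
So SovX is not produced.
Tagatose is present, so CilT is inactive.
Required activator CilT is absent, so *dulJ* is not transcribed.
→ *dulJ* is OFF in B.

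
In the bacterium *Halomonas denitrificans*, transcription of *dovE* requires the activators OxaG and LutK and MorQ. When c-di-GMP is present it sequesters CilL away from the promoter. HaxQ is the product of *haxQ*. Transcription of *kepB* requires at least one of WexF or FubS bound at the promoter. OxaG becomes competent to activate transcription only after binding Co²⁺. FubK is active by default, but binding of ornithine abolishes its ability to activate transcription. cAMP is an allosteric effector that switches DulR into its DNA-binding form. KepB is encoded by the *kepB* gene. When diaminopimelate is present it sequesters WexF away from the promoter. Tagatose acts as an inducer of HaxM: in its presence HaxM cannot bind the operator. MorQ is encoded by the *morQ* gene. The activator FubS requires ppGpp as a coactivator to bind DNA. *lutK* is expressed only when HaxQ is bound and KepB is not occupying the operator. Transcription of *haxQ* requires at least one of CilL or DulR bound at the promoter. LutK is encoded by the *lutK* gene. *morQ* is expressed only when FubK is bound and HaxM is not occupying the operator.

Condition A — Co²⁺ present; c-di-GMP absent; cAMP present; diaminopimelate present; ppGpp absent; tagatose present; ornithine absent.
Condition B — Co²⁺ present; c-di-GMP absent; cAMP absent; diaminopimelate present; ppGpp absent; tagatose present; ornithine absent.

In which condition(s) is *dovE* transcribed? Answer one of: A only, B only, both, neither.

both

Condition A:
Co²⁺ is present, so OxaG is active.
c-di-GMP is absent, so CilL is active.
cAMP is present, so DulR is active.
Activator CilL is present, so *haxQ* is transcribed.
So HaxQ is produced and active.
Diaminopimelate is present, so WexF is inactive.
ppGpp is absent, so FubS is inactive.
No activator is available at the *kepB* promoter, so *kepB* is not transcribed.
So KepB is not produced.
No repressor is bound and HaxQ is active, so *lutK* is transcribed.
So LutK is produced and active.
Tagatose is present, so HaxM is inactive.
Ornithine is absent, so FubK is active.
No repressor is bound and FubK is active, so *morQ* is transcribed.
So MorQ is produced and active.
No repressor is bound and OxaG and LutK and MorQ are active, so *dovE* is transcribed.
→ *dovE* is ON in A.
Condition B:
Co²⁺ is present, so OxaG is active.
c-di-GMP is absent, so CilL is active.
cAMP is absent, so DulR is inactive.
Activator CilL is present, so *haxQ* is transcribed.
So HaxQ is produced and active.
Diaminopimelate is present, so WexF is inactive.
ppGpp is absent, so FubS is inactive.
No activator is available at the *kepB* promoter, so *kepB* is not transcribed.
So KepB is not produced.
No repressor is bound and HaxQ is active, so *lutK* is transcribed.
So LutK is produced and active.
Tagatose is present, so HaxM is inactive.
Ornithine is absent, so FubK is active.
No repressor is bound and FubK is active, so *morQ* is transcribed.
So MorQ is produced and active.
No repressor is bound and OxaG and LutK and MorQ are active, so *dovE* is transcribed.
→ *dovE* is ON in B.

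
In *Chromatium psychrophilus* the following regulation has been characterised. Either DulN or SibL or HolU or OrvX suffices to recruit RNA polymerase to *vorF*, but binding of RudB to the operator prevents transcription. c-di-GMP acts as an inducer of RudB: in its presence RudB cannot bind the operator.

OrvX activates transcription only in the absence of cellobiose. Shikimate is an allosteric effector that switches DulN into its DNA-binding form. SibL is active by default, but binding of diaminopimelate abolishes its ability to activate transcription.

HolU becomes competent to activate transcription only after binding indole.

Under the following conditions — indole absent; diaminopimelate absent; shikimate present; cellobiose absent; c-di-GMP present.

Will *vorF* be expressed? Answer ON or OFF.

Shikimate is present, so DulN is active.
Diaminopimelate is absent, so SibL is active.
Indole is absent, so HolU is inactive.
c-di-GMP is present, so RudB is inactive.
Cellobiose is absent, so OrvX is active.
Activator DulN is present, so *vorF* is transcribed.

ON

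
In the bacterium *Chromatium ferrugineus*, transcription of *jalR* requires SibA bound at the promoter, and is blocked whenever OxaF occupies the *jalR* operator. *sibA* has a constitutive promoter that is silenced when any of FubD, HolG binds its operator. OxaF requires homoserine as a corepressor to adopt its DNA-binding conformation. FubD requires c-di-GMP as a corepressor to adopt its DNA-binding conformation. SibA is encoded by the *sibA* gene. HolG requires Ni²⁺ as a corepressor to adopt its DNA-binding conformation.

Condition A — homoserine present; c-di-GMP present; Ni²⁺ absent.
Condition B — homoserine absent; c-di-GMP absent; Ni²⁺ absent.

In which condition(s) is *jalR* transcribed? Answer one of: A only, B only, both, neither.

B only

Condition A:
Homoserine is present, so OxaF is active.
c-di-GMP is present, so FubD is active.
Ni²⁺ is absent, so HolG is inactive.
With repressor FubD bound, *sibA* is not transcribed.
So SibA is not produced.
With repressor OxaF bound, *jalR* is not transcribed.
→ *jalR* is OFF in A.
Condition B:
Homoserine is absent, so OxaF is inactive.
c-di-GMP is absent, so FubD is inactive.
Ni²⁺ is absent, so HolG is inactive.
With no repressor bound, *sibA* is transcribed.
So SibA is produced and active.
No repressor is bound and SibA is active, so *jalR* is transcribed.
→ *jalR* is ON in B.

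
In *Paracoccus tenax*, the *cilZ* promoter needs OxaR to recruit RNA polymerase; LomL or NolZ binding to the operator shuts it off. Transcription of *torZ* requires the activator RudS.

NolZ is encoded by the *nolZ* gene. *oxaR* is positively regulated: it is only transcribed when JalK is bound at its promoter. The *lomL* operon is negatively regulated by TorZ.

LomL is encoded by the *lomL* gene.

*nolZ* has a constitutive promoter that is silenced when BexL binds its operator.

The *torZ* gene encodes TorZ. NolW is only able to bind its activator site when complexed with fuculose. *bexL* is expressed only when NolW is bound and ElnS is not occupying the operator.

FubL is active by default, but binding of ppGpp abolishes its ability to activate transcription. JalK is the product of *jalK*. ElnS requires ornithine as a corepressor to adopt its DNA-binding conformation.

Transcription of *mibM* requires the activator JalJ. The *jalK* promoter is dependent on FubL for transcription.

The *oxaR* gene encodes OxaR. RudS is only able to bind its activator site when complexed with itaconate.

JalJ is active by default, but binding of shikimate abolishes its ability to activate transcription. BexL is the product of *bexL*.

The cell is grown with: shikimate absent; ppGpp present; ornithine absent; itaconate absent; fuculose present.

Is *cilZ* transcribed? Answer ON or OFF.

Itaconate is absent, so RudS is inactive.
Required activator RudS is absent, so *torZ* is not transcribed.
So TorZ is not produced.
With no repressor bound, *lomL* is transcribed.
So LomL is produced and active.
Ornithine is absent, so ElnS is inactive.
Fuculose is present, so NolW is active.
No repressor is bound and NolW is active, so *bexL* is transcribed.
So BexL is produced and active.
With repressor BexL bound, *nolZ* is not transcribed.
So NolZ is not produced.
ppGpp is present, so FubL is inactive.
Required activator FubL is absent, so *jalK* is not transcribed.
So JalK is not produced.
Required activator JalK is absent, so *oxaR* is not transcribed.
So OxaR is not produced.
With repressor LomL bound, *cilZ* is not transcribed.

OFF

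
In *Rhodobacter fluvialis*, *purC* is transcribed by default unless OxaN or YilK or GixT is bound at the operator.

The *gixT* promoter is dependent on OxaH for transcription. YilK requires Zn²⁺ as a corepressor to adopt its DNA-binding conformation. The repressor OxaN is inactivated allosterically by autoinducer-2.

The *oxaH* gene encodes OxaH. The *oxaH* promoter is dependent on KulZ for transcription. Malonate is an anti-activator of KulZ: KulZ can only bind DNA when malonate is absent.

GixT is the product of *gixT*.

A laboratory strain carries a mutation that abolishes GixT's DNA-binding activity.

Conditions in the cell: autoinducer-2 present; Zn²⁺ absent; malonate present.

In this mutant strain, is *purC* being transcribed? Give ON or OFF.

Autoinducer-2 is present, so OxaN is inactive.
Zn²⁺ is absent, so YilK is inactive.
GixT is non-functional in this strain, so it has no effect.
With no repressor bound, *purC* is transcribed.

ON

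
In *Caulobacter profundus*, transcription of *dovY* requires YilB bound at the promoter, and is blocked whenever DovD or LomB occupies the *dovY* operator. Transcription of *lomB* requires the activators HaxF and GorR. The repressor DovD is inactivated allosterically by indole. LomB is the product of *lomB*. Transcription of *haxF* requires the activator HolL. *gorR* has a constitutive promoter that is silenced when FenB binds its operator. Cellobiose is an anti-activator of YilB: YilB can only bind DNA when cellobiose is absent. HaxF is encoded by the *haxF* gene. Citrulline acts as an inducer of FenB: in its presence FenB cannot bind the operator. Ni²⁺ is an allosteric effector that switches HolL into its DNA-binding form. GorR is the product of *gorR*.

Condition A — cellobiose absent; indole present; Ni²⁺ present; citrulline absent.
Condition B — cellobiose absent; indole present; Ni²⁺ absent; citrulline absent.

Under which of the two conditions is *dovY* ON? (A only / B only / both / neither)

both

Condition A:
Cellobiose is absent, so YilB is active.
Indole is present, so DovD is inactive.
Ni²⁺ is present, so HolL is active.
No repressor is bound and HolL is active, so *haxF* is transcribed.
So HaxF is produced and active.
Citrulline is absent, so FenB is active.
With repressor FenB bound, *gorR* is not transcribed.
So GorR is not produced.
Required activator GorR is absent, so *lomB* is not transcribed.
So LomB is not produced.
No repressor is bound and YilB is active, so *dovY* is transcribed.
→ *dovY* is ON in A.
Condition B:
Cellobiose is absent, so YilB is active.
Indole is present, so DovD is inactive.
Ni²⁺ is absent, so HolL is inactive.
Required activator HolL is absent, so *haxF* is not transcribed.
So HaxF is not produced.
Citrulline is absent, so FenB is active.
With repressor FenB bound, *gorR* is not transcribed.
So GorR is not produced.
Required activator HaxF is absent, so *lomB* is not transcribed.
So LomB is not produced.
No repressor is bound and YilB is active, so *dovY* is transcribed.
→ *dovY* is ON in B.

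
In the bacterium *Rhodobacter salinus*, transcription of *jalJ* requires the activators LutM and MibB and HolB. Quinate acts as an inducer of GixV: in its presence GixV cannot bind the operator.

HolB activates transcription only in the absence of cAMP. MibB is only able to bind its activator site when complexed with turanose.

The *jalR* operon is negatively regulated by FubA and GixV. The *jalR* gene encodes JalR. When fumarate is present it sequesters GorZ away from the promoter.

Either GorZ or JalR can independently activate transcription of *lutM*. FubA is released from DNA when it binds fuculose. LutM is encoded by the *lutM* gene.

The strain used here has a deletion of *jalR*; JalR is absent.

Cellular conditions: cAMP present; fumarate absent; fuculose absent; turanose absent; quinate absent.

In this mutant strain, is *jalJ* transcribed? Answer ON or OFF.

OFF

Fumarate is absent, so GorZ is active.
JalR is non-functional in this strain, so it has no effect.
Activator GorZ is present, so *lutM* is transcribed.
So LutM is produced and active.
Turanose is absent, so MibB is inactive.
cAMP is present, so HolB is inactive.
Required activator MibB is absent, so *jalJ* is not transcribed.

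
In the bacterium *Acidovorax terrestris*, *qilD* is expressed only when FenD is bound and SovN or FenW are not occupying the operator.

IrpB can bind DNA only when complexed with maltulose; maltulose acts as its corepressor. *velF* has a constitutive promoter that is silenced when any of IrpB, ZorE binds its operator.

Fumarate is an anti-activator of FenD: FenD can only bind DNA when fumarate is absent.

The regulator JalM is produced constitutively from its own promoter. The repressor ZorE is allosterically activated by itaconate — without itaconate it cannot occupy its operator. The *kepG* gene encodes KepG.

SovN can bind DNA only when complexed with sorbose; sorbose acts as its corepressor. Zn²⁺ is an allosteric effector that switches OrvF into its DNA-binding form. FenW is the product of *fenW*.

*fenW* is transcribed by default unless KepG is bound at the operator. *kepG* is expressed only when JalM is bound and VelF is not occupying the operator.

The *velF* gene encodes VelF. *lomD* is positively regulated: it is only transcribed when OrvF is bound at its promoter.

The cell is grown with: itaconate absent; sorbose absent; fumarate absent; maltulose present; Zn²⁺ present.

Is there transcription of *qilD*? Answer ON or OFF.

ON

Sorbose is absent, so SovN is inactive.
JalM is produced constitutively and is active.
Maltulose is present, so IrpB is active.
Itaconate is absent, so ZorE is inactive.
With repressor IrpB bound, *velF* is not transcribed.
So VelF is not produced.
No repressor is bound and JalM is active, so *kepG* is transcribed.
So KepG is produced and active.
With repressor KepG bound, *fenW* is not transcribed.
So FenW is not produced.
Fumarate is absent, so FenD is active.
No repressor is bound and FenD is active, so *qilD* is transcribed.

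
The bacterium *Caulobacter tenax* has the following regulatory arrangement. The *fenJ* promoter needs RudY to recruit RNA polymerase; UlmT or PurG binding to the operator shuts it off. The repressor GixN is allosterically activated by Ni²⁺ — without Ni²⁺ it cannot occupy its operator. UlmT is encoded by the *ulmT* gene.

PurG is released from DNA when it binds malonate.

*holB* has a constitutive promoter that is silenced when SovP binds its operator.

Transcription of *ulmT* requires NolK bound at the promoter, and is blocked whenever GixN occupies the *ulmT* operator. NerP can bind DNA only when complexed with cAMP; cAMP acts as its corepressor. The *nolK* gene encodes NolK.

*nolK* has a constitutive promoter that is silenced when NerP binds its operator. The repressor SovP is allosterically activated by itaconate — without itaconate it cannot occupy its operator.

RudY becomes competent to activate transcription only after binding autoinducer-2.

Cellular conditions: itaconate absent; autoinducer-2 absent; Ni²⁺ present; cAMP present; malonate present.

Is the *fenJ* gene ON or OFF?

Autoinducer-2 is absent, so RudY is inactive.
cAMP is present, so NerP is active.
With repressor NerP bound, *nolK* is not transcribed.
So NolK is not produced.
Ni²⁺ is present, so GixN is active.
With repressor GixN bound, *ulmT* is not transcribed.
So UlmT is not produced.
Malonate is present, so PurG is inactive.
Required activator RudY is absent, so *fenJ* is not transcribed.

OFF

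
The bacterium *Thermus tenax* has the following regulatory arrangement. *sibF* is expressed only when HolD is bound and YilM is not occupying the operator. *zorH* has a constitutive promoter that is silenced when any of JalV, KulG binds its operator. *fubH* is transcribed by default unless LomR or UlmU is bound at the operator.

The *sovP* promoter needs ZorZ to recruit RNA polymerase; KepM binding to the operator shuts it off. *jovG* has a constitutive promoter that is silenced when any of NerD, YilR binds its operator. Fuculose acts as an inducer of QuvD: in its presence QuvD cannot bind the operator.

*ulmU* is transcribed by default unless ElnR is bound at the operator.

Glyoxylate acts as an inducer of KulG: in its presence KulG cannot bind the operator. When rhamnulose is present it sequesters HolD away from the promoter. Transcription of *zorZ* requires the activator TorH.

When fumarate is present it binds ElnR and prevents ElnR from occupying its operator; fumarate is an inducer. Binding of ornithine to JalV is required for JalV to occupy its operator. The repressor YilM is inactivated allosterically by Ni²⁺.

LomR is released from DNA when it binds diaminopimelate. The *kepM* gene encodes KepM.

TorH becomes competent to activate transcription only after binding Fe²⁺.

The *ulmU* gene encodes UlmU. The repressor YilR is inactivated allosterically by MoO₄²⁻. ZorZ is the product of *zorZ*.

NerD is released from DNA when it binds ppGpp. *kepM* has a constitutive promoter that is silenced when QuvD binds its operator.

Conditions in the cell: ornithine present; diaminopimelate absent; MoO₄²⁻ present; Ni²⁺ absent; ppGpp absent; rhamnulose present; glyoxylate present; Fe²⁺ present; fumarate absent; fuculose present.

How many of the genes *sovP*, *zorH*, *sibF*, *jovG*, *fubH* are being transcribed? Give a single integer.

Fuculose is present, so QuvD is inactive.
With no repressor bound, *kepM* is transcribed.
So KepM is produced and active.
Fe²⁺ is present, so TorH is active.
No repressor is bound and TorH is active, so *zorZ* is transcribed.
So ZorZ is produced and active.
With repressor KepM bound, *sovP* is not transcribed.
→ *sovP* is OFF.
Ornithine is present, so JalV is active.
Glyoxylate is present, so KulG is inactive.
With repressor JalV bound, *zorH* is not transcribed.
→ *zorH* is OFF.
Ni²⁺ is absent, so YilM is active.
Rhamnulose is present, so HolD is inactive.
With repressor YilM bound, *sibF* is not transcribed.
→ *sibF* is OFF.
ppGpp is absent, so NerD is active.
MoO₄²⁻ is present, so YilR is inactive.
With repressor NerD bound, *jovG* is not transcribed.
→ *jovG* is OFF.
Diaminopimelate is absent, so LomR is active.
Fumarate is absent, so ElnR is active.
With repressor ElnR bound, *ulmU* is not transcribed.
So UlmU is not produced.
With repressor LomR bound, *fubH* is not transcribed.
→ *fubH* is OFF.
0 of the 5 genes are transcribed.

0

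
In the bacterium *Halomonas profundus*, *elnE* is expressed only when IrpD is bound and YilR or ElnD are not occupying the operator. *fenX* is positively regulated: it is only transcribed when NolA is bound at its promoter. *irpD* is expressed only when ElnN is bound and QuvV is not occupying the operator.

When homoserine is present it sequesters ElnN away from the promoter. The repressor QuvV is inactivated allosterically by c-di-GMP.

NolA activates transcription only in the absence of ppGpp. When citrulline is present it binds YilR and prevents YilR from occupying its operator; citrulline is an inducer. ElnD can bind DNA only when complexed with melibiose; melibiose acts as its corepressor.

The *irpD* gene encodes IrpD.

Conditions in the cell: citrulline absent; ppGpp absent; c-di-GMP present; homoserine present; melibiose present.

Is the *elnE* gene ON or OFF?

OFF

Citrulline is absent, so YilR is active.
Homoserine is present, so ElnN is inactive.
c-di-GMP is present, so QuvV is inactive.
Required activator ElnN is absent, so *irpD* is not transcribed.
So IrpD is not produced.
Melibiose is present, so ElnD is active.
With repressor YilR bound, *elnE* is not transcribed.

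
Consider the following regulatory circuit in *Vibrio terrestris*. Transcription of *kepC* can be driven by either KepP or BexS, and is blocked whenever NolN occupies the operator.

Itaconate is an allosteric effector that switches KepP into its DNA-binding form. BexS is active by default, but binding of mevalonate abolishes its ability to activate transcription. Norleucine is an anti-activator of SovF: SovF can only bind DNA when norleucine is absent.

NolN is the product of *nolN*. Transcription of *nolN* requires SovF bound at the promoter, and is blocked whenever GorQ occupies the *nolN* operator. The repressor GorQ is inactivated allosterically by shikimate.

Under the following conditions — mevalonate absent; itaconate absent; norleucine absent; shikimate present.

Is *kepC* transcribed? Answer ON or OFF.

OFF

Itaconate is absent, so KepP is inactive.
Mevalonate is absent, so BexS is active.
Shikimate is present, so GorQ is inactive.
Norleucine is absent, so SovF is active.
No repressor is bound and SovF is active, so *nolN* is transcribed.
So NolN is produced and active.
With repressor NolN bound, *kepC* is not transcribed.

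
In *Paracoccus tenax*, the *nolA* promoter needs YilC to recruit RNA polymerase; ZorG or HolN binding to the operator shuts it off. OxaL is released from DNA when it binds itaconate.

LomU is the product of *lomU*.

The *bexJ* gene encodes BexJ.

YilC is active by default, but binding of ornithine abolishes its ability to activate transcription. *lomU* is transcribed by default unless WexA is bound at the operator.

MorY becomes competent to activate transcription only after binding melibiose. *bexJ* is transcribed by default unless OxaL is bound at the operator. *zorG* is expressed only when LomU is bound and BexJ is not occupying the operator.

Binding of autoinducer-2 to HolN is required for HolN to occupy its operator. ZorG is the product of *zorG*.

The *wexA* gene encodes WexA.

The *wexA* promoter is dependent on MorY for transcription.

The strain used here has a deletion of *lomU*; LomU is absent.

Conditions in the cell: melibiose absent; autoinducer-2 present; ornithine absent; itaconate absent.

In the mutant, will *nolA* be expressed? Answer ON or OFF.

OFF

Itaconate is absent, so OxaL is active.
With repressor OxaL bound, *bexJ* is not transcribed.
So BexJ is not produced.
LomU is non-functional in this strain, so it has no effect.
Required activator LomU is absent, so *zorG* is not transcribed.
So ZorG is not produced.
Ornithine is absent, so YilC is active.
Autoinducer-2 is present, so HolN is active.
With repressor HolN bound, *nolA* is not transcribed.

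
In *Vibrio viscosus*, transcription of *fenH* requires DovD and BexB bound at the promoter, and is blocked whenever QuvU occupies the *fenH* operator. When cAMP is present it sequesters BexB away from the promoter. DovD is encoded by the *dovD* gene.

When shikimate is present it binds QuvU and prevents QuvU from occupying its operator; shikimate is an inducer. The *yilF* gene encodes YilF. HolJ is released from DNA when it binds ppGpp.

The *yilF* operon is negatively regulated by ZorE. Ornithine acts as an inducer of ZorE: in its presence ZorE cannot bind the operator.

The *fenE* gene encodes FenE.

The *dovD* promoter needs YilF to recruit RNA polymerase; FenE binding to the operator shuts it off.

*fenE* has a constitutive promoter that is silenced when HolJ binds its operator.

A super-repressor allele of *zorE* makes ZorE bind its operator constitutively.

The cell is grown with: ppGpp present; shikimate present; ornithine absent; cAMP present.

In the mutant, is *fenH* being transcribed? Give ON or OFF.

Shikimate is present, so QuvU is inactive.
ZorE is constitutively active in this strain.
With repressor ZorE bound, *yilF* is not transcribed.
So YilF is not produced.
ppGpp is present, so HolJ is inactive.
With no repressor bound, *fenE* is transcribed.
So FenE is produced and active.
With repressor FenE bound, *dovD* is not transcribed.
So DovD is not produced.
cAMP is present, so BexB is inactive.
Required activator DovD is absent, so *fenH* is not transcribed.

OFF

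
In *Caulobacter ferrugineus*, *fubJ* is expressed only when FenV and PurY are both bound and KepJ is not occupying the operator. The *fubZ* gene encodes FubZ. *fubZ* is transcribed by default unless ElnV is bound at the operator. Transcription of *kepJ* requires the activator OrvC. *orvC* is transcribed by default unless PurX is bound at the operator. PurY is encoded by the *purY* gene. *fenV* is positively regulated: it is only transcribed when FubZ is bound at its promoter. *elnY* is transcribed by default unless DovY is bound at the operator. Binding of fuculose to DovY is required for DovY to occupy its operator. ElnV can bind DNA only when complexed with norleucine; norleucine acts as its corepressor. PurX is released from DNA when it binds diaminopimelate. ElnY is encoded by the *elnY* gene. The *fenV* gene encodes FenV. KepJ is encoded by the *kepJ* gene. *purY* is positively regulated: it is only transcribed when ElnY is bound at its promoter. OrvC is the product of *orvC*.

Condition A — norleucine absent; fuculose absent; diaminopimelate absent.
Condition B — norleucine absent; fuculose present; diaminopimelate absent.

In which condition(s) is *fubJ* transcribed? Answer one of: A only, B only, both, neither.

A only

Condition A:
Norleucine is absent, so ElnV is inactive.
With no repressor bound, *fubZ* is transcribed.
So FubZ is produced and active.
No repressor is bound and FubZ is active, so *fenV* is transcribed.
So FenV is produced and active.
Fuculose is absent, so DovY is inactive.
With no repressor bound, *elnY* is transcribed.
So ElnY is produced and active.
No repressor is bound and ElnY is active, so *purY* is transcribed.
So PurY is produced and active.
Diaminopimelate is absent, so PurX is active.
With repressor PurX bound, *orvC* is not transcribed.
So OrvC is not produced.
Required activator OrvC is absent, so *kepJ* is not transcribed.
So KepJ is not produced.
No repressor is bound and FenV and PurY are active, so *fubJ* is transcribed.
→ *fubJ* is ON in A.
Condition B:
Norleucine is absent, so ElnV is inactive.
With no repressor bound, *fubZ* is transcribed.
So FubZ is produced and active.
No repressor is bound and FubZ is active, so *fenV* is transcribed.
So FenV is produced and active.
Fuculose is present, so DovY is active.
With repressor DovY bound, *elnY* is not transcribed.
So ElnY is not produced.
Required activator ElnY is absent, so *purY* is not transcribed.
So PurY is not produced.
Diaminopimelate is absent, so PurX is active.
With repressor PurX bound, *orvC* is not transcribed.
So OrvC is not produced.
Required activator OrvC is absent, so *kepJ* is not transcribed.
So KepJ is not produced.
Required activator PurY is absent, so *fubJ* is not transcribed.
→ *fubJ* is OFF in B.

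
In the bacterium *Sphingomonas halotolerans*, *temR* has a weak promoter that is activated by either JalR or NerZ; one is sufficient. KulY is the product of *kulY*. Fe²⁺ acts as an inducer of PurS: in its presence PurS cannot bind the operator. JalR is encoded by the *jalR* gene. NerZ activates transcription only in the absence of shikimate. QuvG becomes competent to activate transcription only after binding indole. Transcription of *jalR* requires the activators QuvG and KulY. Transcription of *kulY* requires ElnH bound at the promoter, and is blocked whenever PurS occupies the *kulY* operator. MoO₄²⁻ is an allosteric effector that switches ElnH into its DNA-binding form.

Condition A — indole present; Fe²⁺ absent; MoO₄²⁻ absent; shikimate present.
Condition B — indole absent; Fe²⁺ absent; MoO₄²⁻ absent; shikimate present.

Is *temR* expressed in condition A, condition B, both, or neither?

neither

Condition A:
Indole is present, so QuvG is active.
Fe²⁺ is absent, so PurS is active.
MoO₄²⁻ is absent, so ElnH is inactive.
With repressor PurS bound, *kulY* is not transcribed.
So KulY is not produced.
Required activator KulY is absent, so *jalR* is not transcribed.
So JalR is not produced.
Shikimate is present, so NerZ is inactive.
No activator is available at the *temR* promoter, so *temR* is not transcribed.
→ *temR* is OFF in A.
Condition B:
Indole is absent, so QuvG is inactive.
Fe²⁺ is absent, so PurS is active.
MoO₄²⁻ is absent, so ElnH is inactive.
With repressor PurS bound, *kulY* is not transcribed.
So KulY is not produced.
Required activator QuvG is absent, so *jalR* is not transcribed.
So JalR is not produced.
Shikimate is present, so NerZ is inactive.
No activator is available at the *temR* promoter, so *temR* is not transcribed.
→ *temR* is OFF in B.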